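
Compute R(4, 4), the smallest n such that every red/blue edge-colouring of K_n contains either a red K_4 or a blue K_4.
R(4, 4) = 18

Lower bound: an explicit 2-colouring of K_{17} (typically a Paley-type or other structured construction) avoids a red K_4 and a blue K_4, showing R(4, 4) > 17.
Upper bound: the Erdős–Szekeres recurrence R(r, t') ≤ R(r−1, t') + R(r, t'−1) yields R(4, 4) ≤ 18.
Hence R(4, 4) = 18.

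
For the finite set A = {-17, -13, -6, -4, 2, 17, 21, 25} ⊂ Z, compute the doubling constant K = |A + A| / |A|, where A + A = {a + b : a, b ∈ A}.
K = |A + A| / |A| = 31/8

Enumerate A + A = {a + b : a, b ∈ A}. With |A| = 8, there are |A|^2 = 64 ordered sum pairs; collecting distinct values, A + A = {-34, -30, -26, -23, -21, -19, -17, -15, -12, -11, -10, -8, -4, -2, 0, 4, 8, 11, 12, 13, 15, 17, 19, 21, 23, 27, 34, 38, 42, 46, 50}, so |A + A| = 31. Thus K = 31/8. For comparison, the minimum possible |A + A| over all 8-element sets is 2·8 − 1 = 15 (so min K = 15/8), attained only by arithmetic progressions.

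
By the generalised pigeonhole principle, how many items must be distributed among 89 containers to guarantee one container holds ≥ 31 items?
n = (31 − 1)·89 + 1 = 2671

By the generalised pigeonhole principle, to guarantee some box contains ≥ r objects we need more than (r − 1) · k objects total. Threshold: n = (r − 1) · k + 1. With r = 31 and k = 89: n = 30 · 89 + 1 = 2670 + 1 = 2671. For n = 2670 = 30 · 89, we can put exactly 30 objects in every box, avoiding 31 in any single one — so 2671 is tight.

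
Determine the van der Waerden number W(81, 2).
W(81, 2) = 81 + 1 = 82

A 2-term AP is any pair of integers, so a monochromatic 2-AP exists iff some colour is used at least twice. With 81 colours, the colouring i ↦ i on {1, ..., 81} uses each colour once, avoiding any monochromatic pair, so W(81, 2) > 81. For {1, ..., 82}, pigeonhole forces two integers of the same colour, which form a monochromatic 2-AP. Hence W(81, 2) = 82.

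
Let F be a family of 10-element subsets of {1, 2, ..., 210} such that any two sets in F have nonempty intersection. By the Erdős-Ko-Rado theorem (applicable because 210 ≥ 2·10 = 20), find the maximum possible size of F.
max |F| = C(209, 9) = 1760806558963166

Erdős-Ko-Rado (1961): when n ≥ 2k, max |F| = C(n−1, k−1). The bound is attained by the star {A : i ∈ A} for any fixed i ∈ [n]. Here C(210−1, 10−1) = C(209, 9) = 1760806558963166.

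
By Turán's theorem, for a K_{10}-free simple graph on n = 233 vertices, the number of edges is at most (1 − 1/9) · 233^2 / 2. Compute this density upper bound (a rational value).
Turán density bound = (8/9) · 233^2/2 = 217156/9 ≈ 24128.4444

Turán's theorem: ex(n, K_{r+1}) is achieved by the complete r-partite Turán graph T(n, r) with parts as balanced as possible, and is at most (1 − 1/r) · n^2/2. For r = 9, n = 233: the density bound is (8/9) · 54289/2 = 217156/9 ≈ 24128.4444. The integer-valued extremum is e(T(233, 9)) = 24128, which is strictly less than the density bound 217156/9 since 9 ∤ 233 (the parts of T(233, 9) cannot all be equal).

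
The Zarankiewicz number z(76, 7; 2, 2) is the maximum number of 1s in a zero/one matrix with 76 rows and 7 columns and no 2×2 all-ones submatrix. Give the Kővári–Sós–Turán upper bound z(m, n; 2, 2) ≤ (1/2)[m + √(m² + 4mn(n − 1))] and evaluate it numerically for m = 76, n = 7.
z(76, 7; 2, 2) ≤ (1/2)[76 + √(76² + 4·76·7·6)] = (1/2)[76 + √18544] = 106.0882

Kővári–Sós–Turán: let r_1, ..., r_76 be the row sums and z = Σ r_i the total number of 1s. Each pair of columns can share at most one row with both entries 1 (else a 2×2 all-ones block appears), so Σ_i C(r_i, 2) ≤ C(7, 2) = 21. By convexity Σ_i C(r_i, 2) ≥ 76·C(z/76, 2) = z(z − 76)/(2·76), giving z² − 76z − 76·7·6 ≤ 0 and hence z ≤ (1/2)[76 + √(5776 + 4·3192)] = (1/2)[76 + √18544] ≈ (1/2)(76 + 136.1764) = 106.0882.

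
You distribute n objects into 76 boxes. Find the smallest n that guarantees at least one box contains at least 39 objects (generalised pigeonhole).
n = (39 − 1)·76 + 1 = 2889

By the generalised pigeonhole principle, to guarantee some box contains ≥ r objects we need more than (r − 1) · k objects total. Threshold: n = (r − 1) · k + 1. With r = 39 and k = 76: n = 38 · 76 + 1 = 2888 + 1 = 2889. For n = 2888 = 38 · 76, we can put exactly 38 objects in every box, avoiding 39 in any single one — so 2889 is tight.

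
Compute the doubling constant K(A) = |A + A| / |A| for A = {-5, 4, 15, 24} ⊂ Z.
K = |A + A| / |A| = 9/4

Enumerate A + A = {a + b : a, b ∈ A}. With |A| = 4, there are |A|^2 = 16 ordered sum pairs; collecting distinct values, A + A = {-10, -1, 8, 10, 19, 28, 30, 39, 48}, so |A + A| = 9. Thus K = 9/4. For comparison, the minimum possible |A + A| over all 4-element sets is 2·4 − 1 = 7 (so min K = 7/4), attained only by arithmetic progressions.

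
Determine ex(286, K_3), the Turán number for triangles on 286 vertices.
ex(286, K_3) = ⌊286^2/4⌋ = 20449

Mantel (1907): a triangle-free graph on n vertices has at most ⌊n^2/4⌋ edges, with equality for the complete bipartite graph K_{⌊n/2⌋, ⌈n/2⌉}. For n = 286: ⌊286^2/4⌋ = ⌊81796/4⌋ = 20449. The extremal graph is K_{143, 143}, which has 143·143 = 20449 edges.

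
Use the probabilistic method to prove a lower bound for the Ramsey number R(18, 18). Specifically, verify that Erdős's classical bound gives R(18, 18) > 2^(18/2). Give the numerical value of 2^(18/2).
2^(18/2) = 512; so R(18, 18) > 512

Colour each edge of K_n uniformly at random with red/blue. The expected number of monochromatic K_18 is C(n, 18) · 2 · 2^(−C(18,2)). If C(n, 18) · 2^(1 − C(18,2)) < 1, then with positive probability no monochromatic K_18 exists, so R(18, 18) > n. The standard estimate C(n, 18) ≤ n^18/18! shows this inequality holds whenever n ≤ 2^(18/2) (since 18! · 2^(C(18,2) − 1) > 2^(18^2/2) ≥ n^18). Hence R(18, 18) > 2^(18/2) = 512.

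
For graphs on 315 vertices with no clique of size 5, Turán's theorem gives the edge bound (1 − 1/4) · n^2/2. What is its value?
Turán density bound = (3/4) · 315^2/2 = 297675/8 ≈ 37209.375

Turán's theorem: ex(n, K_{r+1}) is achieved by the complete r-partite Turán graph T(n, r) with parts as balanced as possible, and is at most (1 − 1/r) · n^2/2. For r = 4, n = 315: the density bound is (3/4) · 99225/2 = 297675/8 ≈ 37209.375. The integer-valued extremum is e(T(315, 4)) = 37209, which is strictly less than the density bound 297675/8 since 4 ∤ 315 (the parts of T(315, 4) cannot all be equal).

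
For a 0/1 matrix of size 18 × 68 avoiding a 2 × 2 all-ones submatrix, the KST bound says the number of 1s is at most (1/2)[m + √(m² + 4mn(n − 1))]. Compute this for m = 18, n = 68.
z(18, 68; 2, 2) ≤ (1/2)[18 + √(18² + 4·18·68·67)] = (1/2)[18 + √328356] = 295.5118

Kővári–Sós–Turán: let r_1, ..., r_18 be the row sums and z = Σ r_i the total number of 1s. Each pair of columns can share at most one row with both entries 1 (else a 2×2 all-ones block appears), so Σ_i C(r_i, 2) ≤ C(68, 2) = 2278. By convexity Σ_i C(r_i, 2) ≥ 18·C(z/18, 2) = z(z − 18)/(2·18), giving z² − 18z − 18·68·67 ≤ 0 and hence z ≤ (1/2)[18 + √(324 + 4·82008)] = (1/2)[18 + √328356] ≈ (1/2)(18 + 573.0236) = 295.5118.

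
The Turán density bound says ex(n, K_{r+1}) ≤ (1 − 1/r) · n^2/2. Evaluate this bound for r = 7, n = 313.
Turán density bound = (6/7) · 313^2/2 = 293907/7 ≈ 41986.7143

Turán's theorem: ex(n, K_{r+1}) is achieved by the complete r-partite Turán graph T(n, r) with parts as balanced as possible, and is at most (1 − 1/r) · n^2/2. For r = 7, n = 313: the density bound is (6/7) · 97969/2 = 293907/7 ≈ 41986.7143. The integer-valued extremum is e(T(313, 7)) = 41986, which is strictly less than the density bound 293907/7 since 7 ∤ 313 (the parts of T(313, 7) cannot all be equal).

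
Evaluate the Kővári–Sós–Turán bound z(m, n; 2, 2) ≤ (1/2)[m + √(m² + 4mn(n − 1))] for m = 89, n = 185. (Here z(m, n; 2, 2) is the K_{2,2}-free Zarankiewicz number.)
z(89, 185; 2, 2) ≤ (1/2)[89 + √(89² + 4·89·185·184)] = (1/2)[89 + √12126161] = 1785.6319

Kővári–Sós–Turán: let r_1, ..., r_89 be the row sums and z = Σ r_i the total number of 1s. Each pair of columns can share at most one row with both entries 1 (else a 2×2 all-ones block appears), so Σ_i C(r_i, 2) ≤ C(185, 2) = 17020. By convexity Σ_i C(r_i, 2) ≥ 89·C(z/89, 2) = z(z − 89)/(2·89), giving z² − 89z − 89·185·184 ≤ 0 and hence z ≤ (1/2)[89 + √(7921 + 4·3029560)] = (1/2)[89 + √12126161] ≈ (1/2)(89 + 3482.2638) = 1785.6319.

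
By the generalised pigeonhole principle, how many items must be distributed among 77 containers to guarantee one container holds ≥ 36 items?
n = (36 − 1)·77 + 1 = 2696

By the generalised pigeonhole principle, to guarantee some box contains ≥ r objects we need more than (r − 1) · k objects total. Threshold: n = (r − 1) · k + 1. With r = 36 and k = 77: n = 35 · 77 + 1 = 2695 + 1 = 2696. For n = 2695 = 35 · 77, we can put exactly 35 objects in every box, avoiding 36 in any single one — so 2696 is tight.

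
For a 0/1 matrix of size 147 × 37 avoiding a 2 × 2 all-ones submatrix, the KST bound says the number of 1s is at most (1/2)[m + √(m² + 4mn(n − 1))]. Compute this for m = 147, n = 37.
z(147, 37; 2, 2) ≤ (1/2)[147 + √(147² + 4·147·37·36)] = (1/2)[147 + √804825] = 522.0602

Kővári–Sós–Turán: let r_1, ..., r_147 be the row sums and z = Σ r_i the total number of 1s. Each pair of columns can share at most one row with both entries 1 (else a 2×2 all-ones block appears), so Σ_i C(r_i, 2) ≤ C(37, 2) = 666. By convexity Σ_i C(r_i, 2) ≥ 147·C(z/147, 2) = z(z − 147)/(2·147), giving z² − 147z − 147·37·36 ≤ 0 and hence z ≤ (1/2)[147 + √(21609 + 4·195804)] = (1/2)[147 + √804825] ≈ (1/2)(147 + 897.1204) = 522.0602.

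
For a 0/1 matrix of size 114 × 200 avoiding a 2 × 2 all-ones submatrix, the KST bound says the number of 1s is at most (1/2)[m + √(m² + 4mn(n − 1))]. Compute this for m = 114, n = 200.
z(114, 200; 2, 2) ≤ (1/2)[114 + √(114² + 4·114·200·199)] = (1/2)[114 + √18161796] = 2187.8329

Kővári–Sós–Turán: let r_1, ..., r_114 be the row sums and z = Σ r_i the total number of 1s. Each pair of columns can share at most one row with both entries 1 (else a 2×2 all-ones block appears), so Σ_i C(r_i, 2) ≤ C(200, 2) = 19900. By convexity Σ_i C(r_i, 2) ≥ 114·C(z/114, 2) = z(z − 114)/(2·114), giving z² − 114z − 114·200·199 ≤ 0 and hence z ≤ (1/2)[114 + √(12996 + 4·4537200)] = (1/2)[114 + √18161796] ≈ (1/2)(114 + 4261.6659) = 2187.8329.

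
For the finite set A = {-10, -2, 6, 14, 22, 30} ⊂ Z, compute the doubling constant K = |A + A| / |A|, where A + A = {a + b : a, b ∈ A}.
K = |A + A| / |A| = 11/6

Enumerate A + A = {a + b : a, b ∈ A}. With |A| = 6, there are |A|^2 = 36 ordered sum pairs; collecting distinct values, A + A = {-20, -12, -4, 4, 12, 20, 28, 36, 44, 52, 60}, so |A + A| = 11. Thus K = 11/6. Here |A + A| = 2|A| − 1 = 11, the minimum possible — so K = 11/6 is minimal, which holds iff A is an arithmetic progression.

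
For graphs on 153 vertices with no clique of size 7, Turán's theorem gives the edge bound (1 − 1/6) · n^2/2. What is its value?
Turán density bound = (5/6) · 153^2/2 = 39015/4 ≈ 9753.75

Turán's theorem: ex(n, K_{r+1}) is achieved by the complete r-partite Turán graph T(n, r) with parts as balanced as possible, and is at most (1 − 1/r) · n^2/2. For r = 6, n = 153: the density bound is (5/6) · 23409/2 = 39015/4 ≈ 9753.75. The integer-valued extremum is e(T(153, 6)) = 9753, which is strictly less than the density bound 39015/4 since 6 ∤ 153 (the parts of T(153, 6) cannot all be equal).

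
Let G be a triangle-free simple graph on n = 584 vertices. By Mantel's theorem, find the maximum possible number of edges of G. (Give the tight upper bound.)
ex(584, K_3) = ⌊584^2/4⌋ = 85264

Mantel (1907): a triangle-free graph on n vertices has at most ⌊n^2/4⌋ edges, with equality for the complete bipartite graph K_{⌊n/2⌋, ⌈n/2⌉}. For n = 584: ⌊584^2/4⌋ = ⌊341056/4⌋ = 85264. The extremal graph is K_{292, 292}, which has 292·292 = 85264 edges.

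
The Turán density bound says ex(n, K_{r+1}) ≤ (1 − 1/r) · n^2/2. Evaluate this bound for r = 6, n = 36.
Turán density bound = (5/6) · 36^2/2 = 540

Turán's theorem: ex(n, K_{r+1}) is achieved by the complete r-partite Turán graph T(n, r) with parts as balanced as possible, and is at most (1 − 1/r) · n^2/2. For r = 6, n = 36: the density bound is (5/6) · 1296/2 = 540. Since 6 ∣ 36, the Turán graph T(36, 6) has parts of equal size 6, and its edge count e(T(36, 6)) = 540 attains the density bound exactly.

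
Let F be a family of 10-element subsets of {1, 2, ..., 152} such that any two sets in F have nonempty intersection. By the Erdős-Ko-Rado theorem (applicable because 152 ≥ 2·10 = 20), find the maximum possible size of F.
max |F| = C(151, 9) = 88204324758550

Erdős-Ko-Rado (1961): when n ≥ 2k, max |F| = C(n−1, k−1). The bound is attained by the star {A : i ∈ A} for any fixed i ∈ [n]. Here C(152−1, 10−1) = C(151, 9) = 88204324758550.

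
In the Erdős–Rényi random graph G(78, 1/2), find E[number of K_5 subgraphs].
E[# K_5] = C(78, 5) · (1/2)^C(5, 2) = 21111090 / 2^10 = 10555545/512 ≈ 20616.298828

For each 5-subset S of vertices (there are C(78, 5) = 21111090 such S), let X_S = 1 if S induces a K_5 (all C(5, 2) = 10 edges present). Then P(X_S = 1) = (1/2)^10 = 1/1024. By linearity of expectation, E[# K_5] = C(78, 5) · (1/2)^10 = 21111090 / 1024 = 10555545/512 ≈ 20616.298828.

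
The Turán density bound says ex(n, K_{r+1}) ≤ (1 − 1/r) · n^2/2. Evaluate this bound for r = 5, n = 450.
Turán density bound = (4/5) · 450^2/2 = 81000

Turán's theorem: ex(n, K_{r+1}) is achieved by the complete r-partite Turán graph T(n, r) with parts as balanced as possible, and is at most (1 − 1/r) · n^2/2. For r = 5, n = 450: the density bound is (4/5) · 202500/2 = 81000. Since 5 ∣ 450, the Turán graph T(450, 5) has parts of equal size 90, and its edge count e(T(450, 5)) = 81000 attains the density bound exactly.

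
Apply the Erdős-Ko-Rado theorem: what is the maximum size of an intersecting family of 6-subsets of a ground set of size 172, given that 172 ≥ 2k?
max |F| = C(171, 5) = 1148619654

Erdős-Ko-Rado (1961): when n ≥ 2k, max |F| = C(n−1, k−1). The bound is attained by the star {A : i ∈ A} for any fixed i ∈ [n]. Here C(172−1, 6−1) = C(171, 5) = 1148619654.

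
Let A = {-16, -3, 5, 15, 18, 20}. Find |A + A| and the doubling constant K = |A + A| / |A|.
K = |A + A| / |A| = 20/6 = 10/3

Enumerate A + A = {a + b : a, b ∈ A}. With |A| = 6, there are |A|^2 = 36 ordered sum pairs; collecting distinct values, A + A = {-32, -19, -11, -6, -1, 2, 4, 10, 12, 15, 17, 20, 23, 25, 30, 33, 35, 36, 38, 40}, so |A + A| = 20. Thus K = 20/6 = 10/3. For comparison, the minimum possible |A + A| over all 6-element sets is 2·6 − 1 = 11 (so min K = 11/6), attained only by arithmetic progressions.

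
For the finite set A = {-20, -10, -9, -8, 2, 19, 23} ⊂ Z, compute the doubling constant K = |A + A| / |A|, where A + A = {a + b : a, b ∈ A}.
K = |A + A| / |A| = 26/7

Enumerate A + A = {a + b : a, b ∈ A}. With |A| = 7, there are |A|^2 = 49 ordered sum pairs; collecting distinct values, A + A = {-40, -30, -29, -28, -20, -19, -18, -17, -16, -8, -7, -6, -1, 3, 4, 9, 10, 11, 13, 14, 15, 21, 25, 38, 42, 46}, so |A + A| = 26. Thus K = 26/7. For comparison, the minimum possible |A + A| over all 7-element sets is 2·7 − 1 = 13 (so min K = 13/7), attained only by arithmetic progressions.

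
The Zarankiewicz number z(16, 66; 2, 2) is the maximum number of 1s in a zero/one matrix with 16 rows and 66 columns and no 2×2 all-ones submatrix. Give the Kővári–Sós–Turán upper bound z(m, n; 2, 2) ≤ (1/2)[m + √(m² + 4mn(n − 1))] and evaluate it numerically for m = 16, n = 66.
z(16, 66; 2, 2) ≤ (1/2)[16 + √(16² + 4·16·66·65)] = (1/2)[16 + √274816] = 270.1145

Kővári–Sós–Turán: let r_1, ..., r_16 be the row sums and z = Σ r_i the total number of 1s. Each pair of columns can share at most one row with both entries 1 (else a 2×2 all-ones block appears), so Σ_i C(r_i, 2) ≤ C(66, 2) = 2145. By convexity Σ_i C(r_i, 2) ≥ 16·C(z/16, 2) = z(z − 16)/(2·16), giving z² − 16z − 16·66·65 ≤ 0 and hence z ≤ (1/2)[16 + √(256 + 4·68640)] = (1/2)[16 + √274816] ≈ (1/2)(16 + 524.229) = 270.1145.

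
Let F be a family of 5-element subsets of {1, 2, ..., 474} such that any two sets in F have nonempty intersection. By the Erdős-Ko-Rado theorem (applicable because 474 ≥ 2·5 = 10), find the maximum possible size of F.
max |F| = C(473, 4) = 2059257530

Erdős-Ko-Rado (1961): when n ≥ 2k, max |F| = C(n−1, k−1). The bound is attained by the star {A : i ∈ A} for any fixed i ∈ [n]. Here C(474−1, 5−1) = C(473, 4) = 2059257530.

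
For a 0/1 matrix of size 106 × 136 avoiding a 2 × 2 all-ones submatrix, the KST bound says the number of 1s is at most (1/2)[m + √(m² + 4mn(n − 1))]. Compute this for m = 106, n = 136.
z(106, 136; 2, 2) ≤ (1/2)[106 + √(106² + 4·106·136·135)] = (1/2)[106 + √7795876] = 1449.0548

Kővári–Sós–Turán: let r_1, ..., r_106 be the row sums and z = Σ r_i the total number of 1s. Each pair of columns can share at most one row with both entries 1 (else a 2×2 all-ones block appears), so Σ_i C(r_i, 2) ≤ C(136, 2) = 9180. By convexity Σ_i C(r_i, 2) ≥ 106·C(z/106, 2) = z(z − 106)/(2·106), giving z² − 106z − 106·136·135 ≤ 0 and hence z ≤ (1/2)[106 + √(11236 + 4·1946160)] = (1/2)[106 + √7795876] ≈ (1/2)(106 + 2792.1096) = 1449.0548.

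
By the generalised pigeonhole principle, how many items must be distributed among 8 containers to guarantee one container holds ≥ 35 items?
n = (35 − 1)·8 + 1 = 273

By the generalised pigeonhole principle, to guarantee some box contains ≥ r objects we need more than (r − 1) · k objects total. Threshold: n = (r − 1) · k + 1. With r = 35 and k = 8: n = 34 · 8 + 1 = 272 + 1 = 273. For n = 272 = 34 · 8, we can put exactly 34 objects in every box, avoiding 35 in any single one — so 273 is tight.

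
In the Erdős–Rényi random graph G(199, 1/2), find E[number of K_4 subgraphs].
E[# K_4] = C(199, 4) · (1/2)^C(4, 2) = 63391251 / 2^6 = 990488.296875

For each 4-subset S of vertices (there are C(199, 4) = 63391251 such S), let X_S = 1 if S induces a K_4 (all C(4, 2) = 6 edges present). Then P(X_S = 1) = (1/2)^6 = 1/64. By linearity of expectation, E[# K_4] = C(199, 4) · (1/2)^6 = 63391251 / 64 = 990488.296875.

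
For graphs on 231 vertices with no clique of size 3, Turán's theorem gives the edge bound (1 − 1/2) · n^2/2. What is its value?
Turán density bound = (1/2) · 231^2/2 = 53361/4 ≈ 13340.25

Turán's theorem: ex(n, K_{r+1}) is achieved by the complete r-partite Turán graph T(n, r) with parts as balanced as possible, and is at most (1 − 1/r) · n^2/2. For r = 2, n = 231: the density bound is (1/2) · 53361/2 = 53361/4 ≈ 13340.25. The integer-valued extremum is e(T(231, 2)) = 13340, which is strictly less than the density bound 53361/4 since 2 ∤ 231 (the parts of T(231, 2) cannot all be equal).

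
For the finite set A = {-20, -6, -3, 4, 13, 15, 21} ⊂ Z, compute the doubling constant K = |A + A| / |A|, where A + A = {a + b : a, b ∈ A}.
K = |A + A| / |A| = 27/7

Enumerate A + A = {a + b : a, b ∈ A}. With |A| = 7, there are |A|^2 = 49 ordered sum pairs; collecting distinct values, A + A = {-40, -26, -23, -16, -12, -9, -7, -6, -5, -2, 1, 7, 8, 9, 10, 12, 15, 17, 18, 19, 25, 26, 28, 30, 34, 36, 42}, so |A + A| = 27. Thus K = 27/7. For comparison, the minimum possible |A + A| over all 7-element sets is 2·7 − 1 = 13 (so min K = 13/7), attained only by arithmetic progressions.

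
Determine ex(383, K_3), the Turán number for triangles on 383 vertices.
ex(383, K_3) = ⌊383^2/4⌋ = 36672

Mantel (1907): a triangle-free graph on n vertices has at most ⌊n^2/4⌋ edges, with equality for the complete bipartite graph K_{⌊n/2⌋, ⌈n/2⌉}. For n = 383: ⌊383^2/4⌋ = ⌊146689/4⌋ = 36672. The extremal graph is K_{191, 192}, which has 191·192 = 36672 edges.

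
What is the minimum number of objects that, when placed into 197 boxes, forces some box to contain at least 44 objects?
n = (44 − 1)·197 + 1 = 8472

By the generalised pigeonhole principle, to guarantee some box contains ≥ r objects we need more than (r − 1) · k objects total. Threshold: n = (r − 1) · k + 1. With r = 44 and k = 197: n = 43 · 197 + 1 = 8471 + 1 = 8472. For n = 8471 = 43 · 197, we can put exactly 43 objects in every box, avoiding 44 in any single one — so 8472 is tight.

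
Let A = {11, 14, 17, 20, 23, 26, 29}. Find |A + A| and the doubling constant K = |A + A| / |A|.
K = |A + A| / |A| = 13/7

Enumerate A + A = {a + b : a, b ∈ A}. With |A| = 7, there are |A|^2 = 49 ordered sum pairs; collecting distinct values, A + A = {22, 25, 28, 31, 34, 37, 40, 43, 46, 49, 52, 55, 58}, so |A + A| = 13. Thus K = 13/7. Here |A + A| = 2|A| − 1 = 13, the minimum possible — so K = 13/7 is minimal, which holds iff A is an arithmetic progression.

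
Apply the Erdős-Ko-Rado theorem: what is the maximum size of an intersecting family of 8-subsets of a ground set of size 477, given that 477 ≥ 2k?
max |F| = C(476, 7) = 1050921487860200

Erdős-Ko-Rado (1961): when n ≥ 2k, max |F| = C(n−1, k−1). The bound is attained by the star {A : i ∈ A} for any fixed i ∈ [n]. Here C(477−1, 8−1) = C(476, 7) = 1050921487860200.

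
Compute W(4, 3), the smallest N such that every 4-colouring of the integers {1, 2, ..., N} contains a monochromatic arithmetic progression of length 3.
W(4, 3) = 76

W(4, 3) = 76. The lower bound W(4, 3) > 75 comes from an explicit good 4-colouring of [1, 75]; the upper bound W(4, 3) ≤ 76 was verified by exhaustive search over 4-colourings of [1, 76].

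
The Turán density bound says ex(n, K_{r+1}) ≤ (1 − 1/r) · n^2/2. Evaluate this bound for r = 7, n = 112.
Turán density bound = (6/7) · 112^2/2 = 5376

Turán's theorem: ex(n, K_{r+1}) is achieved by the complete r-partite Turán graph T(n, r) with parts as balanced as possible, and is at most (1 − 1/r) · n^2/2. For r = 7, n = 112: the density bound is (6/7) · 12544/2 = 5376. Since 7 ∣ 112, the Turán graph T(112, 7) has parts of equal size 16, and its edge count e(T(112, 7)) = 5376 attains the density bound exactly.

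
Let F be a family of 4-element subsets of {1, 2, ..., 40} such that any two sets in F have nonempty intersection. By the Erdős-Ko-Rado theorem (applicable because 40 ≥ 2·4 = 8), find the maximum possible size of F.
max |F| = C(39, 3) = 9139

The Erdős-Ko-Rado theorem states: for n ≥ 2k, an intersecting family of k-subsets of an n-element set has size at most C(n − 1, k − 1), with equality for 'star' families {A ⊆ [n] : |A| = k, i ∈ A} (fix an element i). For n = 40, k = 4: C(39, 3) = 9139.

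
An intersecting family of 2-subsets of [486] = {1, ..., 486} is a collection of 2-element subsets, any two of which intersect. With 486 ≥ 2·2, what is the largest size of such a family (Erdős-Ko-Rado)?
max |F| = C(485, 1) = 485

Erdős-Ko-Rado (1961): when n ≥ 2k, max |F| = C(n−1, k−1). The bound is attained by the star {A : i ∈ A} for any fixed i ∈ [n]. Here C(486−1, 2−1) = C(485, 1) = 485.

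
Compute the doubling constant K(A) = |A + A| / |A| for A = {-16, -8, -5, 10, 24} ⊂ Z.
K = |A + A| / |A| = 15/5 = 3

Enumerate A + A = {a + b : a, b ∈ A}. With |A| = 5, there are |A|^2 = 25 ordered sum pairs; collecting distinct values, A + A = {-32, -24, -21, -16, -13, -10, -6, 2, 5, 8, 16, 19, 20, 34, 48}, so |A + A| = 15. Thus K = 15/5 = 3. For comparison, the minimum possible |A + A| over all 5-element sets is 2·5 − 1 = 9 (so min K = 9/5), attained only by arithmetic progressions.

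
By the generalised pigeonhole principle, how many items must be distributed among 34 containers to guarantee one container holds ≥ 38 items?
n = (38 − 1)·34 + 1 = 1259

By the generalised pigeonhole principle, to guarantee some box contains ≥ r objects we need more than (r − 1) · k objects total. Threshold: n = (r − 1) · k + 1. With r = 38 and k = 34: n = 37 · 34 + 1 = 1258 + 1 = 1259. For n = 1258 = 37 · 34, we can put exactly 37 objects in every box, avoiding 38 in any single one — so 1259 is tight.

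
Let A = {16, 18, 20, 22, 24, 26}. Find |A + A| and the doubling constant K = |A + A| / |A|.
K = |A + A| / |A| = 11/6

Enumerate A + A = {a + b : a, b ∈ A}. With |A| = 6, there are |A|^2 = 36 ordered sum pairs; collecting distinct values, A + A = {32, 34, 36, 38, 40, 42, 44, 46, 48, 50, 52}, so |A + A| = 11. Thus K = 11/6. Here |A + A| = 2|A| − 1 = 11, the minimum possible — so K = 11/6 is minimal, which holds iff A is an arithmetic progression.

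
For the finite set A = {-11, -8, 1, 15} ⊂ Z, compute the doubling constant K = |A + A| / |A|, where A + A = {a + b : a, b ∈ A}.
K = |A + A| / |A| = 10/4 = 5/2

Enumerate A + A = {a + b : a, b ∈ A}. With |A| = 4, there are |A|^2 = 16 ordered sum pairs; collecting distinct values, A + A = {-22, -19, -16, -10, -7, 2, 4, 7, 16, 30}, so |A + A| = 10. Thus K = 10/4 = 5/2. For comparison, the minimum possible |A + A| over all 4-element sets is 2·4 − 1 = 7 (so min K = 7/4), attained only by arithmetic progressions.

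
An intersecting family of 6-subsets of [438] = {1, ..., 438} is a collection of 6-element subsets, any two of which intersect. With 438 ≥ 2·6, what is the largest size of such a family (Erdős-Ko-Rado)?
max |F| = C(437, 5) = 129793685077

Erdős-Ko-Rado (1961): when n ≥ 2k, max |F| = C(n−1, k−1). The bound is attained by the star {A : i ∈ A} for any fixed i ∈ [n]. Here C(438−1, 6−1) = C(437, 5) = 129793685077.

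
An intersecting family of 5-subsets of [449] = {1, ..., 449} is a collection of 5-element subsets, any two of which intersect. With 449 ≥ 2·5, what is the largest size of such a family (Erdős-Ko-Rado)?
max |F| = C(448, 4) = 1656033680

Erdős-Ko-Rado (1961): when n ≥ 2k, max |F| = C(n−1, k−1). The bound is attained by the star {A : i ∈ A} for any fixed i ∈ [n]. Here C(449−1, 5−1) = C(448, 4) = 1656033680.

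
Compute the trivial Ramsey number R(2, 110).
R(2, 110) = 110

R(2, k) = k for all k ≥ 2: in a 2-colouring of K_k, either some edge is red (a red K_2) or all edges are blue (a blue K_k). And K_{109} coloured all-blue has no blue K_110, so R(2, 110) > 109. Hence R(2, 110) = 110.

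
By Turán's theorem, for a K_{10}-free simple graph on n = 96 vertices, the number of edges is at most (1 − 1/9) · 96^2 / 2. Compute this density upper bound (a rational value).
Turán density bound = (8/9) · 96^2/2 = 4096

Turán's theorem: ex(n, K_{r+1}) is achieved by the complete r-partite Turán graph T(n, r) with parts as balanced as possible, and is at most (1 − 1/r) · n^2/2. For r = 9, n = 96: the density bound is (8/9) · 9216/2 = 4096. The integer-valued extremum is e(T(96, 9)) = 4095, which is strictly less than the density bound 4096 since 9 ∤ 96 (the parts of T(96, 9) cannot all be equal).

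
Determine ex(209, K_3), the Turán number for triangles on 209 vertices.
ex(209, K_3) = ⌊209^2/4⌋ = 10920

Mantel (1907): a triangle-free graph on n vertices has at most ⌊n^2/4⌋ edges, with equality for the complete bipartite graph K_{⌊n/2⌋, ⌈n/2⌉}. For n = 209: ⌊209^2/4⌋ = ⌊43681/4⌋ = 10920. The extremal graph is K_{104, 105}, which has 104·105 = 10920 edges.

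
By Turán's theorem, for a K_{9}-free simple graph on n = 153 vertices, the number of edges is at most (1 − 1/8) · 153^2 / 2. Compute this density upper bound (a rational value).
Turán density bound = (7/8) · 153^2/2 = 163863/16 ≈ 10241.4375

Turán's theorem: ex(n, K_{r+1}) is achieved by the complete r-partite Turán graph T(n, r) with parts as balanced as possible, and is at most (1 − 1/r) · n^2/2. For r = 8, n = 153: the density bound is (7/8) · 23409/2 = 163863/16 ≈ 10241.4375. The integer-valued extremum is e(T(153, 8)) = 10241, which is strictly less than the density bound 163863/16 since 8 ∤ 153 (the parts of T(153, 8) cannot all be equal).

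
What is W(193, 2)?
W(193, 2) = 193 + 1 = 194

A 2-term AP is any pair of integers, so a monochromatic 2-AP exists iff some colour is used at least twice. With 193 colours, the colouring i ↦ i on {1, ..., 193} uses each colour once, avoiding any monochromatic pair, so W(193, 2) > 193. For {1, ..., 194}, pigeonhole forces two integers of the same colour, which form a monochromatic 2-AP. Hence W(193, 2) = 194.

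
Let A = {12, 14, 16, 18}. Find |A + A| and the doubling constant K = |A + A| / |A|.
K = |A + A| / |A| = 7/4

Enumerate A + A = {a + b : a, b ∈ A}. With |A| = 4, there are |A|^2 = 16 ordered sum pairs; collecting distinct values, A + A = {24, 26, 28, 30, 32, 34, 36}, so |A + A| = 7. Thus K = 7/4. Here |A + A| = 2|A| − 1 = 7, the minimum possible — so K = 7/4 is minimal, which holds iff A is an arithmetic progression.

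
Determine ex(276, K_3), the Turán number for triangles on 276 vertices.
ex(276, K_3) = ⌊276^2/4⌋ = 19044

Mantel (1907): a triangle-free graph on n vertices has at most ⌊n^2/4⌋ edges, with equality for the complete bipartite graph K_{⌊n/2⌋, ⌈n/2⌉}. For n = 276: ⌊276^2/4⌋ = ⌊76176/4⌋ = 19044. The extremal graph is K_{138, 138}, which has 138·138 = 19044 edges.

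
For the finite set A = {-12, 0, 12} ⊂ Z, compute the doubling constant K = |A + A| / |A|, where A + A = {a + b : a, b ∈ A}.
K = |A + A| / |A| = 5/3

Enumerate A + A = {a + b : a, b ∈ A}. With |A| = 3, there are |A|^2 = 9 ordered sum pairs; collecting distinct values, A + A = {-24, -12, 0, 12, 24}, so |A + A| = 5. Thus K = 5/3. Here |A + A| = 2|A| − 1 = 5, the minimum possible — so K = 5/3 is minimal, which holds iff A is an arithmetic progression.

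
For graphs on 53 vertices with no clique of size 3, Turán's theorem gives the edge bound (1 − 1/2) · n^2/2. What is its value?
Turán density bound = (1/2) · 53^2/2 = 2809/4 ≈ 702.25

Turán's theorem: ex(n, K_{r+1}) is achieved by the complete r-partite Turán graph T(n, r) with parts as balanced as possible, and is at most (1 − 1/r) · n^2/2. For r = 2, n = 53: the density bound is (1/2) · 2809/2 = 2809/4 ≈ 702.25. The integer-valued extremum is e(T(53, 2)) = 702, which is strictly less than the density bound 2809/4 since 2 ∤ 53 (the parts of T(53, 2) cannot all be equal).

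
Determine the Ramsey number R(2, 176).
R(2, 176) = 176

R(2, k) = k for all k ≥ 2: in a 2-colouring of K_k, either some edge is red (a red K_2) or all edges are blue (a blue K_k). And K_{175} coloured all-blue has no blue K_176, so R(2, 176) > 175. Hence R(2, 176) = 176.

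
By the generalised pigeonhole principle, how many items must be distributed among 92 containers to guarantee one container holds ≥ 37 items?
n = (37 − 1)·92 + 1 = 3313

By the generalised pigeonhole principle, to guarantee some box contains ≥ r objects we need more than (r − 1) · k objects total. Threshold: n = (r − 1) · k + 1. With r = 37 and k = 92: n = 36 · 92 + 1 = 3312 + 1 = 3313. For n = 3312 = 36 · 92, we can put exactly 36 objects in every box, avoiding 37 in any single one — so 3313 is tight.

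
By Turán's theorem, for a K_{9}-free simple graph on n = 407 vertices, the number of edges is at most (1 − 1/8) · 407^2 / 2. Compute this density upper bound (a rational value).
Turán density bound = (7/8) · 407^2/2 = 1159543/16 ≈ 72471.4375

Turán's theorem: ex(n, K_{r+1}) is achieved by the complete r-partite Turán graph T(n, r) with parts as balanced as possible, and is at most (1 − 1/r) · n^2/2. For r = 8, n = 407: the density bound is (7/8) · 165649/2 = 1159543/16 ≈ 72471.4375. The integer-valued extremum is e(T(407, 8)) = 72471, which is strictly less than the density bound 1159543/16 since 8 ∤ 407 (the parts of T(407, 8) cannot all be equal).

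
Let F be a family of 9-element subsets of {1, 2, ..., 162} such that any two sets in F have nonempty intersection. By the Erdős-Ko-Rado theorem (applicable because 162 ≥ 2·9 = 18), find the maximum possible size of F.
max |F| = C(161, 8) = 9383313279340

Erdős-Ko-Rado (1961): when n ≥ 2k, max |F| = C(n−1, k−1). The bound is attained by the star {A : i ∈ A} for any fixed i ∈ [n]. Here C(162−1, 9−1) = C(161, 8) = 9383313279340.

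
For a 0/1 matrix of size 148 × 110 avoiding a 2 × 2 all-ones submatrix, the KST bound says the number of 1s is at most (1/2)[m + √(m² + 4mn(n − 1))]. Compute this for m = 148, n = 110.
z(148, 110; 2, 2) ≤ (1/2)[148 + √(148² + 4·148·110·109)] = (1/2)[148 + √7119984] = 1408.1649

Kővári–Sós–Turán: let r_1, ..., r_148 be the row sums and z = Σ r_i the total number of 1s. Each pair of columns can share at most one row with both entries 1 (else a 2×2 all-ones block appears), so Σ_i C(r_i, 2) ≤ C(110, 2) = 5995. By convexity Σ_i C(r_i, 2) ≥ 148·C(z/148, 2) = z(z − 148)/(2·148), giving z² − 148z − 148·110·109 ≤ 0 and hence z ≤ (1/2)[148 + √(21904 + 4·1774520)] = (1/2)[148 + √7119984] ≈ (1/2)(148 + 2668.3298) = 1408.1649.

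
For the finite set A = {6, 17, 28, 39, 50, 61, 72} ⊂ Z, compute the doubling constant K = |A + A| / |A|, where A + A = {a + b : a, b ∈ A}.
K = |A + A| / |A| = 13/7

Enumerate A + A = {a + b : a, b ∈ A}. With |A| = 7, there are |A|^2 = 49 ordered sum pairs; collecting distinct values, A + A = {12, 23, 34, 45, 56, 67, 78, 89, 100, 111, 122, 133, 144}, so |A + A| = 13. Thus K = 13/7. Here |A + A| = 2|A| − 1 = 13, the minimum possible — so K = 13/7 is minimal, which holds iff A is an arithmetic progression.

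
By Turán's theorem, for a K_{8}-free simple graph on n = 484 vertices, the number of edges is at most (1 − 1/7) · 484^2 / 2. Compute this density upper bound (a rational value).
Turán density bound = (6/7) · 484^2/2 = 702768/7 ≈ 100395.4286

Turán's theorem: ex(n, K_{r+1}) is achieved by the complete r-partite Turán graph T(n, r) with parts as balanced as possible, and is at most (1 − 1/r) · n^2/2. For r = 7, n = 484: the density bound is (6/7) · 234256/2 = 702768/7 ≈ 100395.4286. The integer-valued extremum is e(T(484, 7)) = 100395, which is strictly less than the density bound 702768/7 since 7 ∤ 484 (the parts of T(484, 7) cannot all be equal).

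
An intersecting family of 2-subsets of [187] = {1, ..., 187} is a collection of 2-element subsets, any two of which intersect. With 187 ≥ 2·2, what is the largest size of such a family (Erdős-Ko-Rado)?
max |F| = C(186, 1) = 186

Erdős-Ko-Rado (1961): when n ≥ 2k, max |F| = C(n−1, k−1). The bound is attained by the star {A : i ∈ A} for any fixed i ∈ [n]. Here C(187−1, 2−1) = C(186, 1) = 186.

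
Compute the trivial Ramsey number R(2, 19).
R(2, 19) = 19

R(2, k) = k for all k ≥ 2: in a 2-colouring of K_k, either some edge is red (a red K_2) or all edges are blue (a blue K_k). And K_{18} coloured all-blue has no blue K_19, so R(2, 19) > 18. Hence R(2, 19) = 19.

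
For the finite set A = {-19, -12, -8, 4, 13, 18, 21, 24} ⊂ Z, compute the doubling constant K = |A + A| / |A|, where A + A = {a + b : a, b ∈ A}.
K = |A + A| / |A| = 34/8 = 17/4

Enumerate A + A = {a + b : a, b ∈ A}. With |A| = 8, there are |A|^2 = 64 ordered sum pairs; collecting distinct values, A + A = {-38, -31, -27, -24, -20, -16, -15, -8, -6, -4, -1, 1, 2, 5, 6, 8, 9, 10, 12, 13, 16, 17, 22, 25, 26, 28, 31, 34, 36, 37, 39, 42, 45, 48}, so |A + A| = 34. Thus K = 34/8 = 17/4. For comparison, the minimum possible |A + A| over all 8-element sets is 2·8 − 1 = 15 (so min K = 15/8), attained only by arithmetic progressions.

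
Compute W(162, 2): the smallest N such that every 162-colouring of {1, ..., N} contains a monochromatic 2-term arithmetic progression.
W(162, 2) = 162 + 1 = 163

A 2-term AP is any pair of integers, so a monochromatic 2-AP exists iff some colour is used at least twice. With 162 colours, the colouring i ↦ i on {1, ..., 162} uses each colour once, avoiding any monochromatic pair, so W(162, 2) > 162. For {1, ..., 163}, pigeonhole forces two integers of the same colour, which form a monochromatic 2-AP. Hence W(162, 2) = 163.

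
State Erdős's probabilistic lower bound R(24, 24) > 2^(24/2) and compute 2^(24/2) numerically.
2^(24/2) = 4096; so R(24, 24) > 4096

Colour each edge of K_n uniformly at random with red/blue. The expected number of monochromatic K_24 is C(n, 24) · 2 · 2^(−C(24,2)). If C(n, 24) · 2^(1 − C(24,2)) < 1, then with positive probability no monochromatic K_24 exists, so R(24, 24) > n. The standard estimate C(n, 24) ≤ n^24/24! shows this inequality holds whenever n ≤ 2^(24/2) (since 24! · 2^(C(24,2) − 1) > 2^(24^2/2) ≥ n^24). Hence R(24, 24) > 2^(24/2) = 4096.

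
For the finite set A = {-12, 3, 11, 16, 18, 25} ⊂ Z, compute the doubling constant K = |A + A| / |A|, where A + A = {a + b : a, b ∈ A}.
K = |A + A| / |A| = 19/6

Enumerate A + A = {a + b : a, b ∈ A}. With |A| = 6, there are |A|^2 = 36 ordered sum pairs; collecting distinct values, A + A = {-24, -9, -1, 4, 6, 13, 14, 19, 21, 22, 27, 28, 29, 32, 34, 36, 41, 43, 50}, so |A + A| = 19. Thus K = 19/6. For comparison, the minimum possible |A + A| over all 6-element sets is 2·6 − 1 = 11 (so min K = 11/6), attained only by arithmetic progressions.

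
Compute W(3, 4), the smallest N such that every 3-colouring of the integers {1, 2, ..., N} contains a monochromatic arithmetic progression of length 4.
W(3, 4) = 293

This is a classical value, W(3, 4) = 293, established by combining an explicit 3-colouring of {1, ..., 292} with no monochromatic 4-AP (giving the lower bound W(3, 4) > 292) and a finite case analysis / exhaustive computer search showing every 3-colouring of {1, ..., 293} has such an AP.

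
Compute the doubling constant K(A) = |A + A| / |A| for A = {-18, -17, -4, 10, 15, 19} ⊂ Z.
K = |A + A| / |A| = 20/6 = 10/3

Enumerate A + A = {a + b : a, b ∈ A}. With |A| = 6, there are |A|^2 = 36 ordered sum pairs; collecting distinct values, A + A = {-36, -35, -34, -22, -21, -8, -7, -3, -2, 1, 2, 6, 11, 15, 20, 25, 29, 30, 34, 38}, so |A + A| = 20. Thus K = 20/6 = 10/3. For comparison, the minimum possible |A + A| over all 6-element sets is 2·6 − 1 = 11 (so min K = 11/6), attained only by arithmetic progressions.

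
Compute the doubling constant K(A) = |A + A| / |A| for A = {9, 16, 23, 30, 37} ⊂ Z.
K = |A + A| / |A| = 9/5

Enumerate A + A = {a + b : a, b ∈ A}. With |A| = 5, there are |A|^2 = 25 ordered sum pairs; collecting distinct values, A + A = {18, 25, 32, 39, 46, 53, 60, 67, 74}, so |A + A| = 9. Thus K = 9/5. Here |A + A| = 2|A| − 1 = 9, the minimum possible — so K = 9/5 is minimal, which holds iff A is an arithmetic progression.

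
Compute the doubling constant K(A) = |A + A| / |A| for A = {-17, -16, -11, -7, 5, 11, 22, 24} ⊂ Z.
K = |A + A| / |A| = 35/8

Enumerate A + A = {a + b : a, b ∈ A}. With |A| = 8, there are |A|^2 = 64 ordered sum pairs; collecting distinct values, A + A = {-34, -33, -32, -28, -27, -24, -23, -22, -18, -14, -12, -11, -6, -5, -2, 0, 4, 5, 6, 7, 8, 10, 11, 13, 15, 16, 17, 22, 27, 29, 33, 35, 44, 46, 48}, so |A + A| = 35. Thus K = 35/8. For comparison, the minimum possible |A + A| over all 8-element sets is 2·8 − 1 = 15 (so min K = 15/8), attained only by arithmetic progressions.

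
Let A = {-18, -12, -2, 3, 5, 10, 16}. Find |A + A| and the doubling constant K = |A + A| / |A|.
K = |A + A| / |A| = 26/7

Enumerate A + A = {a + b : a, b ∈ A}. With |A| = 7, there are |A|^2 = 49 ordered sum pairs; collecting distinct values, A + A = {-36, -30, -24, -20, -15, -14, -13, -9, -8, -7, -4, -2, 1, 3, 4, 6, 8, 10, 13, 14, 15, 19, 20, 21, 26, 32}, so |A + A| = 26. Thus K = 26/7. For comparison, the minimum possible |A + A| over all 7-element sets is 2·7 − 1 = 13 (so min K = 13/7), attained only by arithmetic progressions.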